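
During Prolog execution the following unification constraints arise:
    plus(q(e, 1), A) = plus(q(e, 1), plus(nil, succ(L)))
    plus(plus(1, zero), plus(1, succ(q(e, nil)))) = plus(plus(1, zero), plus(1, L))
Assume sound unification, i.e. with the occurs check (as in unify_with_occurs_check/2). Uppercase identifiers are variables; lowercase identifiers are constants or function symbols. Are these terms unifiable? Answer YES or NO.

Decompose plus/2: q(e, 1) = q(e, 1),  A = plus(nil, succ(L)).
Delete trivial equation q(e, 1) = q(e, 1).
Bind A := plus(nil, succ(L)); no other remaining equation mentions A.
Decompose plus/2: plus(1, zero) = plus(1, zero),  plus(1, succ(q(e, nil))) = plus(1, L).
Delete trivial equation plus(1, zero) = plus(1, zero).
Decompose plus/2: 1 = 1,  succ(q(e, nil)) = L.
Delete trivial equation 1 = 1.
Bind L := succ(q(e, nil)). Substituting into the earlier binding gives A := plus(nil, succ(succ(q(e, nil)))).
No equations remain and no clash or occurs-check failure arose, so a unifier exists.

YES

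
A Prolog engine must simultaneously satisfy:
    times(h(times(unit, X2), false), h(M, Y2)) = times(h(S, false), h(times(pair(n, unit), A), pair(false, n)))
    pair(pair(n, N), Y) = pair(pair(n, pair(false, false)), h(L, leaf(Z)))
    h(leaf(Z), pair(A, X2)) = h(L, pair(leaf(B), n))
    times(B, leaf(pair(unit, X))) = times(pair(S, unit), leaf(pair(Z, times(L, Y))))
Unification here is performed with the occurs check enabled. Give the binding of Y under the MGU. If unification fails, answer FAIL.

h(leaf(unit), leaf(unit))

Decompose times/2: h(times(unit, X2), false) = h(S, false),  h(M, Y2) = h(times(pair(n, unit), A), pair(false, n)).
Decompose h/2: times(unit, X2) = S,  false = false.
Bind S := times(unit, X2); substituting into the one remaining equation that mentions S gives: times(B, leaf(pair(unit, X))) = times(pair(times(unit, X2), unit), leaf(pair(Z, times(L, Y)))).
Delete trivial equation false = false.
Decompose h/2: M = times(pair(n, unit), A),  Y2 = pair(false, n).
Bind M := times(pair(n, unit), A); no other remaining equation mentions M.
Bind Y2 := pair(false, n); no other remaining equation mentions Y2.
Decompose pair/2: pair(n, N) = pair(n, pair(false, false)),  Y = h(L, leaf(Z)).
Decompose pair/2: n = n,  N = pair(false, false).
Delete trivial equation n = n.
Bind N := pair(false, false); no other remaining equation mentions N.
Bind Y := h(L, leaf(Z)); substituting into the one remaining equation that mentions Y gives: times(B, leaf(pair(unit, X))) = times(pair(times(unit, X2), unit), leaf(pair(Z, times(L, h(L, leaf(Z)))))).
Decompose h/2: leaf(Z) = L,  pair(A, X2) = pair(leaf(B), n).
Bind L := leaf(Z); substituting into the one remaining equation that mentions L gives: times(B, leaf(pair(unit, X))) = times(pair(times(unit, X2), unit), leaf(pair(Z, times(leaf(Z), h(leaf(Z), leaf(Z)))))). Substituting into the earlier binding gives Y := h(leaf(Z), leaf(Z)).
Decompose pair/2: A = leaf(B),  X2 = n.
Bind A := leaf(B); no other remaining equation mentions A. Substituting into the earlier binding gives M := times(pair(n, unit), leaf(B)).
Bind X2 := n; substituting into the remaining equation gives: times(B, leaf(pair(unit, X))) = times(pair(times(unit, n), unit), leaf(pair(Z, times(leaf(Z), h(leaf(Z), leaf(Z)))))). Substituting into the earlier binding gives S := times(unit, n).
Decompose times/2: B = pair(times(unit, n), unit),  leaf(pair(unit, X)) = leaf(pair(Z, times(leaf(Z), h(leaf(Z), leaf(Z))))).
Bind B := pair(times(unit, n), unit); no other remaining equation mentions B. Substituting into the earlier bindings gives M := times(pair(n, unit), leaf(pair(times(unit, n), unit))), A := leaf(pair(times(unit, n), unit)).
Decompose leaf/1: pair(unit, X) = pair(Z, times(leaf(Z), h(leaf(Z), leaf(Z)))).
Decompose pair/2: unit = Z,  X = times(leaf(Z), h(leaf(Z), leaf(Z))).
Bind Z := unit; substituting into the remaining equation gives: X = times(leaf(unit), h(leaf(unit), leaf(unit))). Substituting into the earlier bindings gives Y := h(leaf(unit), leaf(unit)), L := leaf(unit).
Bind X := times(leaf(unit), h(leaf(unit), leaf(unit))).
MGU = { S ↦ times(unit, n), M ↦ times(pair(n, unit), leaf(pair(times(unit, n), unit))), Y2 ↦ pair(false, n), N ↦ pair(false, false), Y ↦ h(leaf(unit), leaf(unit)), L ↦ leaf(unit), A ↦ leaf(pair(times(unit, n), unit)), X2 ↦ n, B ↦ pair(times(unit, n), unit), Z ↦ unit, X ↦ times(leaf(unit), h(leaf(unit), leaf(unit))) }, so Y ↦ h(leaf(unit), leaf(unit)).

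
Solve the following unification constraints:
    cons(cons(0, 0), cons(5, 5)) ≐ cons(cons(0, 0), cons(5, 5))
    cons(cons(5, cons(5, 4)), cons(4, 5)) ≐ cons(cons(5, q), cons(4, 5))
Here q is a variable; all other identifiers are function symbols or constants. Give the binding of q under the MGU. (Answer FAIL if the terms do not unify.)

Delete trivial equation cons(cons(0, 0), cons(5, 5)) ≐ cons(cons(0, 0), cons(5, 5)).
Decompose cons/2: cons(5, cons(5, 4)) ≐ cons(5, q),  cons(4, 5) ≐ cons(4, 5).
Decompose cons/2: 5 ≐ 5,  cons(5, 4) ≐ q.
Delete trivial equation 5 ≐ 5.
Bind q := cons(5, 4); no other remaining equation mentions q.
Delete trivial equation cons(4, 5) ≐ cons(4, 5).
MGU = { q ↦ cons(5, 4) }, so q ↦ cons(5, 4).

cons(5, 4)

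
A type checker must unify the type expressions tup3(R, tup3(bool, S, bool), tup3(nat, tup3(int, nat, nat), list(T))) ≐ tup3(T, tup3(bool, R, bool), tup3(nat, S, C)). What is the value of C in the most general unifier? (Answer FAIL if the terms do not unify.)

Decompose tup3/3: R ≐ T,  tup3(bool, S, bool) ≐ tup3(bool, R, bool),  tup3(nat, tup3(int, nat, nat), list(T)) ≐ tup3(nat, S, C).
Bind R := T; substituting into the one remaining equation that mentions R gives: tup3(bool, S, bool) ≐ tup3(bool, T, bool).
Decompose tup3/3: bool ≐ bool,  S ≐ T,  bool ≐ bool.
Delete trivial equation bool ≐ bool.
Bind S := T; substituting into the one remaining equation that mentions S gives: tup3(nat, tup3(int, nat, nat), list(T)) ≐ tup3(nat, T, C).
Delete trivial equation bool ≐ bool.
Decompose tup3/3: nat ≐ nat,  tup3(int, nat, nat) ≐ T,  list(T) ≐ C.
Delete trivial equation nat ≐ nat.
Bind T := tup3(int, nat, nat); substituting into the remaining equation gives: list(tup3(int, nat, nat)) ≐ C. Substituting into the earlier bindings gives R := tup3(int, nat, nat), S := tup3(int, nat, nat).
Bind C := list(tup3(int, nat, nat)).
MGU = { R := tup3(int, nat, nat), S := tup3(int, nat, nat), T := tup3(int, nat, nat), C := list(tup3(int, nat, nat)) }, so C := list(tup3(int, nat, nat)).

list(tup3(int, nat, nat))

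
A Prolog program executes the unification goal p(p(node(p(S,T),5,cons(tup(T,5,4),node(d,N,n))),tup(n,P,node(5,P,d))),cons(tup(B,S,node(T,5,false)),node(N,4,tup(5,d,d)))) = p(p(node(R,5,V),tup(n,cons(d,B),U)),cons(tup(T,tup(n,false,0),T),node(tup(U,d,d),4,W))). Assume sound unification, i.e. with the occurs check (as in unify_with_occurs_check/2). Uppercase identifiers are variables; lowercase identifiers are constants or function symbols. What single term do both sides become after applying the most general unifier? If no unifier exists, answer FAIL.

FAIL

Decompose p/2: p(node(p(S,T),5,cons(tup(T,5,4),node(d,N,n))),tup(n,P,node(5,P,d))) = p(node(R,5,V),tup(n,cons(d,B),U)),  cons(tup(B,S,node(T,5,false)),node(N,4,tup(5,d,d))) = cons(tup(T,tup(n,false,0),T),node(tup(U,d,d),4,W)).
Decompose p/2: node(p(S,T),5,cons(tup(T,5,4),node(d,N,n))) = node(R,5,V),  tup(n,P,node(5,P,d)) = tup(n,cons(d,B),U).
Decompose node/3: p(S,T) = R,  5 = 5,  cons(tup(T,5,4),node(d,N,n)) = V.
Bind R := p(S,T); no other remaining equation mentions R.
Delete trivial equation 5 = 5.
Bind V := cons(tup(T,5,4),node(d,N,n)); no other remaining equation mentions V.
Decompose tup/3: n = n,  P = cons(d,B),  node(5,P,d) = U.
Delete trivial equation n = n.
Bind P := cons(d,B); substituting into the one remaining equation that mentions P gives: node(5,cons(d,B),d) = U.
Bind U := node(5,cons(d,B),d); substituting into the remaining equation gives: cons(tup(B,S,node(T,5,false)),node(N,4,tup(5,d,d))) = cons(tup(T,tup(n,false,0),T),node(tup(node(5,cons(d,B),d),d,d),4,W)).
Decompose cons/2: tup(B,S,node(T,5,false)) = tup(T,tup(n,false,0),T),  node(N,4,tup(5,d,d)) = node(tup(node(5,cons(d,B),d),d,d),4,W).
Decompose tup/3: B = T,  S = tup(n,false,0),  node(T,5,false) = T.
Bind B := T; substituting into the one remaining equation that mentions B gives: node(N,4,tup(5,d,d)) = node(tup(node(5,cons(d,T),d),d,d),4,W). Substituting into the earlier bindings gives P := cons(d,T), U := node(5,cons(d,T),d).
Bind S := tup(n,false,0); no other remaining equation mentions S. Substituting into the earlier binding gives R := p(tup(n,false,0),T).
Occurs check fails: T occurs in node(T,5,false); the equation T = node(T,5,false) has no finite solution.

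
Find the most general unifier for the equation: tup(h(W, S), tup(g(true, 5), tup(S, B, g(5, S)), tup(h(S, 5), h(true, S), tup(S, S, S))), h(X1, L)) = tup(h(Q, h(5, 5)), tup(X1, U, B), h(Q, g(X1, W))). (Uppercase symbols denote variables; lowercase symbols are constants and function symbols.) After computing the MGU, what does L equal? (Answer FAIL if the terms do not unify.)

g(g(true, 5), g(true, 5))

Decompose tup/3: h(W, S) = h(Q, h(5, 5)),  tup(g(true, 5), tup(S, B, g(5, S)), tup(h(S, 5), h(true, S), tup(S, S, S))) = tup(X1, U, B),  h(X1, L) = h(Q, g(X1, W)).
Decompose h/2: W = Q,  S = h(5, 5).
Bind W := Q; substituting into the one remaining equation that mentions W gives: h(X1, L) = h(Q, g(X1, Q)).
Bind S := h(5, 5); substituting into the one remaining equation that mentions S gives: tup(g(true, 5), tup(h(5, 5), B, g(5, h(5, 5))), tup(h(h(5, 5), 5), h(true, h(5, 5)), tup(h(5, 5), h(5, 5), h(5, 5)))) = tup(X1, U, B).
Decompose tup/3: g(true, 5) = X1,  tup(h(5, 5), B, g(5, h(5, 5))) = U,  tup(h(h(5, 5), 5), h(true, h(5, 5)), tup(h(5, 5), h(5, 5), h(5, 5))) = B.
Bind X1 := g(true, 5); substituting into the one remaining equation that mentions X1 gives: h(g(true, 5), L) = h(Q, g(g(true, 5), Q)).
Bind U := tup(h(5, 5), B, g(5, h(5, 5))); no other remaining equation mentions U.
Bind B := tup(h(h(5, 5), 5), h(true, h(5, 5)), tup(h(5, 5), h(5, 5), h(5, 5))); no other remaining equation mentions B. Substituting into the earlier binding gives U := tup(h(5, 5), tup(h(h(5, 5), 5), h(true, h(5, 5)), tup(h(5, 5), h(5, 5), h(5, 5))), g(5, h(5, 5))).
Decompose h/2: g(true, 5) = Q,  L = g(g(true, 5), Q).
Bind Q := g(true, 5); substituting into the remaining equation gives: L = g(g(true, 5), g(true, 5)). Substituting into the earlier binding gives W := g(true, 5).
Bind L := g(g(true, 5), g(true, 5)).
MGU = { W ↦ g(true, 5), S ↦ h(5, 5), X1 ↦ g(true, 5), U ↦ tup(h(5, 5), tup(h(h(5, 5), 5), h(true, h(5, 5)), tup(h(5, 5), h(5, 5), h(5, 5))), g(5, h(5, 5))), B ↦ tup(h(h(5, 5), 5), h(true, h(5, 5)), tup(h(5, 5), h(5, 5), h(5, 5))), Q ↦ g(true, 5), L ↦ g(g(true, 5), g(true, 5)) }, so L ↦ g(g(true, 5), g(true, 5)).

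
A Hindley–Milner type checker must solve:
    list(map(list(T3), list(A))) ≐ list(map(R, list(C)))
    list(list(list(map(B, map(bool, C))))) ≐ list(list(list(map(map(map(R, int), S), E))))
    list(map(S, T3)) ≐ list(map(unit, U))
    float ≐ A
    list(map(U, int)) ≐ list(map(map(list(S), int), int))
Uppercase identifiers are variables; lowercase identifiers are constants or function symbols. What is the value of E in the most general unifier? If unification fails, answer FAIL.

map(bool, float)

Decompose list/1: map(list(T3), list(A)) ≐ map(R, list(C)).
Decompose map/2: list(T3) ≐ R,  list(A) ≐ list(C).
Bind R := list(T3); substituting into the one remaining equation that mentions R gives: list(list(list(map(B, map(bool, C))))) ≐ list(list(list(map(map(map(list(T3), int), S), E)))).
Decompose list/1: A ≐ C.
Bind A := C; substituting into the one remaining equation that mentions A gives: float ≐ C.
Decompose list/1: list(list(map(B, map(bool, C)))) ≐ list(list(map(map(map(list(T3), int), S), E))).
Decompose list/1: list(map(B, map(bool, C))) ≐ list(map(map(map(list(T3), int), S), E)).
Decompose list/1: map(B, map(bool, C)) ≐ map(map(map(list(T3), int), S), E).
Decompose map/2: B ≐ map(map(list(T3), int), S),  map(bool, C) ≐ E.
Bind B := map(map(list(T3), int), S); no other remaining equation mentions B.
Bind E := map(bool, C); no other remaining equation mentions E.
Decompose list/1: map(S, T3) ≐ map(unit, U).
Decompose map/2: S ≐ unit,  T3 ≐ U.
Bind S := unit; substituting into the one remaining equation that mentions S gives: list(map(U, int)) ≐ list(map(map(list(unit), int), int)). Substituting into the earlier binding gives B := map(map(list(T3), int), unit).
Bind T3 := U; no other remaining equation mentions T3. Substituting into the earlier bindings gives R := list(U), B := map(map(list(U), int), unit).
Bind C := float; no other remaining equation mentions C. Substituting into the earlier bindings gives A := float, E := map(bool, float).
Decompose list/1: map(U, int) ≐ map(map(list(unit), int), int).
Decompose map/2: U ≐ map(list(unit), int),  int ≐ int.
Bind U := map(list(unit), int); no other remaining equation mentions U. Substituting into the earlier bindings gives R := list(map(list(unit), int)), B := map(map(list(map(list(unit), int)), int), unit), T3 := map(list(unit), int).
Delete trivial equation int ≐ int.
MGU = { R -> list(map(list(unit), int)), A -> float, B -> map(map(list(map(list(unit), int)), int), unit), E -> map(bool, float), S -> unit, T3 -> map(list(unit), int), C -> float, U -> map(list(unit), int) }, so E -> map(bool, float).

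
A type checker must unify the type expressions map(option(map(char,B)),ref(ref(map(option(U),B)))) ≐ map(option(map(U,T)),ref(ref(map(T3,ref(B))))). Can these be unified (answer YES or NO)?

Decompose map/2: option(map(char,B)) ≐ option(map(U,T)),  ref(ref(map(option(U),B))) ≐ ref(ref(map(T3,ref(B)))).
Decompose option/1: map(char,B) ≐ map(U,T).
Decompose map/2: char ≐ U,  B ≐ T.
Bind U := char; substituting into the one remaining equation that mentions U gives: ref(ref(map(option(char),B))) ≐ ref(ref(map(T3,ref(B)))).
Bind B := T; substituting into the remaining equation gives: ref(ref(map(option(char),T))) ≐ ref(ref(map(T3,ref(T)))).
Decompose ref/1: ref(map(option(char),T)) ≐ ref(map(T3,ref(T))).
Decompose ref/1: map(option(char),T) ≐ map(T3,ref(T)).
Decompose map/2: option(char) ≐ T3,  T ≐ ref(T).
Bind T3 := option(char); no other remaining equation mentions T3.
Occurs check fails: T occurs in ref(T); the equation T ≐ ref(T) has no finite solution.

NO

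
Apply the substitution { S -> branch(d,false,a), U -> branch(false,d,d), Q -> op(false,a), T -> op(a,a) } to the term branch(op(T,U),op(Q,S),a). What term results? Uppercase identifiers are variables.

Replace each occurrence of S with branch(d,false,a).
Replace each occurrence of U with branch(false,d,d).
Replace each occurrence of Q with op(false,a).
Replace each occurrence of T with op(a,a).
Result: branch(op(op(a,a),branch(false,d,d)),op(op(false,a),branch(d,false,a)),a).

branch(op(op(a,a),branch(false,d,d)),op(op(false,a),branch(d,false,a)),a)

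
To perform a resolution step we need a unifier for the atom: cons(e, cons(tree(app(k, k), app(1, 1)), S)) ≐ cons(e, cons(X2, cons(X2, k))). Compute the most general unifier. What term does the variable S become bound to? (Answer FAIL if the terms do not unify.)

cons(tree(app(k, k), app(1, 1)), k)

Decompose cons/2: e ≐ e,  cons(tree(app(k, k), app(1, 1)), S) ≐ cons(X2, cons(X2, k)).
Delete trivial equation e ≐ e.
Decompose cons/2: tree(app(k, k), app(1, 1)) ≐ X2,  S ≐ cons(X2, k).
Bind X2 := tree(app(k, k), app(1, 1)); substituting into the remaining equation gives: S ≐ cons(tree(app(k, k), app(1, 1)), k).
Bind S := cons(tree(app(k, k), app(1, 1)), k).
MGU = { X2 := tree(app(k, k), app(1, 1)), S := cons(tree(app(k, k), app(1, 1)), k) }, so S := cons(tree(app(k, k), app(1, 1)), k).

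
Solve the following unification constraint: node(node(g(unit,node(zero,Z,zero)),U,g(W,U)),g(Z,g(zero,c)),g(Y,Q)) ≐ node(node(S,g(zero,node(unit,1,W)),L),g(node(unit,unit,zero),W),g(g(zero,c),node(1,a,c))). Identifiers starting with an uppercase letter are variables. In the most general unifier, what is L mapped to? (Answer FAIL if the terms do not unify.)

g(g(zero,c),g(zero,node(unit,1,g(zero,c))))

Decompose node/3: node(g(unit,node(zero,Z,zero)),U,g(W,U)) ≐ node(S,g(zero,node(unit,1,W)),L),  g(Z,g(zero,c)) ≐ g(node(unit,unit,zero),W),  g(Y,Q) ≐ g(g(zero,c),node(1,a,c)).
Decompose node/3: g(unit,node(zero,Z,zero)) ≐ S,  U ≐ g(zero,node(unit,1,W)),  g(W,U) ≐ L.
Bind S := g(unit,node(zero,Z,zero)); no other remaining equation mentions S.
Bind U := g(zero,node(unit,1,W)); substituting into the one remaining equation that mentions U gives: g(W,g(zero,node(unit,1,W))) ≐ L.
Bind L := g(W,g(zero,node(unit,1,W))); no other remaining equation mentions L.
Decompose g/2: Z ≐ node(unit,unit,zero),  g(zero,c) ≐ W.
Bind Z := node(unit,unit,zero); no other remaining equation mentions Z. Substituting into the earlier binding gives S := g(unit,node(zero,node(unit,unit,zero),zero)).
Bind W := g(zero,c); no other remaining equation mentions W. Substituting into the earlier bindings gives U := g(zero,node(unit,1,g(zero,c))), L := g(g(zero,c),g(zero,node(unit,1,g(zero,c)))).
Decompose g/2: Y ≐ g(zero,c),  Q ≐ node(1,a,c).
Bind Y := g(zero,c); no other remaining equation mentions Y.
Bind Q := node(1,a,c).
MGU = { S ↦ g(unit,node(zero,node(unit,unit,zero),zero)), U ↦ g(zero,node(unit,1,g(zero,c))), L ↦ g(g(zero,c),g(zero,node(unit,1,g(zero,c)))), Z ↦ node(unit,unit,zero), W ↦ g(zero,c), Y ↦ g(zero,c), Q ↦ node(1,a,c) }, so L ↦ g(g(zero,c),g(zero,node(unit,1,g(zero,c)))).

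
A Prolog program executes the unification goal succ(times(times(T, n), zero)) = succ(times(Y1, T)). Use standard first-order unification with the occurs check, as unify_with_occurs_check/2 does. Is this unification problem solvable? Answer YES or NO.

YES

Decompose succ/1: times(times(T, n), zero) = times(Y1, T).
Decompose times/2: times(T, n) = Y1,  zero = T.
Bind Y1 := times(T, n); no other remaining equation mentions Y1.
Bind T := zero. Substituting into the earlier binding gives Y1 := times(zero, n).
No equations remain and no clash or occurs-check failure arose, so a unifier exists.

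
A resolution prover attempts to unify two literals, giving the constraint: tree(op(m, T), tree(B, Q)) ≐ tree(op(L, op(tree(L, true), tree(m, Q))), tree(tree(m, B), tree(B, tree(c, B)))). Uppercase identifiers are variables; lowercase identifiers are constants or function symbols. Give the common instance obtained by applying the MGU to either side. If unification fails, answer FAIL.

Decompose tree/2: op(m, T) ≐ op(L, op(tree(L, true), tree(m, Q))),  tree(B, Q) ≐ tree(tree(m, B), tree(B, tree(c, B))).
Decompose op/2: m ≐ L,  T ≐ op(tree(L, true), tree(m, Q)).
Bind L := m; substituting into the one remaining equation that mentions L gives: T ≐ op(tree(m, true), tree(m, Q)).
Bind T := op(tree(m, true), tree(m, Q)); no other remaining equation mentions T.
Decompose tree/2: B ≐ tree(m, B),  Q ≐ tree(B, tree(c, B)).
Occurs check fails: B occurs in tree(m, B); the equation B ≐ tree(m, B) has no finite solution.

FAIL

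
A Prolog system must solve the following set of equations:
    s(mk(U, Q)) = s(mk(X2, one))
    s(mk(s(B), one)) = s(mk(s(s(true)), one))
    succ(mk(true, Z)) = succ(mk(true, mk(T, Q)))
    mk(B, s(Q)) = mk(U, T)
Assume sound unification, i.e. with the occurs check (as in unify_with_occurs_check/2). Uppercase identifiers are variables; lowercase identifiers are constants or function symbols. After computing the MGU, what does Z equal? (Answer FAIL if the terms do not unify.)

mk(s(one), one)

Decompose s/1: mk(U, Q) = mk(X2, one).
Decompose mk/2: U = X2,  Q = one.
Bind U := X2; substituting into the one remaining equation that mentions U gives: mk(B, s(Q)) = mk(X2, T).
Bind Q := one; substituting into the 2 remaining equations that mention Q gives: succ(mk(true, Z)) = succ(mk(true, mk(T, one))),  mk(B, s(one)) = mk(X2, T).
Decompose s/1: mk(s(B), one) = mk(s(s(true)), one).
Decompose mk/2: s(B) = s(s(true)),  one = one.
Decompose s/1: B = s(true).
Bind B := s(true); substituting into the one remaining equation that mentions B gives: mk(s(true), s(one)) = mk(X2, T).
Delete trivial equation one = one.
Decompose succ/1: mk(true, Z) = mk(true, mk(T, one)).
Decompose mk/2: true = true,  Z = mk(T, one).
Delete trivial equation true = true.
Bind Z := mk(T, one); no other remaining equation mentions Z.
Decompose mk/2: s(true) = X2,  s(one) = T.
Bind X2 := s(true); no other remaining equation mentions X2. Substituting into the earlier binding gives U := s(true).
Bind T := s(one). Substituting into the earlier binding gives Z := mk(s(one), one).
MGU = { U = s(true), Q = one, B = s(true), Z = mk(s(one), one), X2 = s(true), T = s(one) }, so Z = mk(s(one), one).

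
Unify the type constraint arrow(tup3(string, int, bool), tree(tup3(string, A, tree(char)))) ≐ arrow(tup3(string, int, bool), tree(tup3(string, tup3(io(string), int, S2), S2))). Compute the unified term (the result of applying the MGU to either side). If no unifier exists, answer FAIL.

arrow(tup3(string, int, bool), tree(tup3(string, tup3(io(string), int, tree(char)), tree(char))))

Decompose arrow/2: tup3(string, int, bool) ≐ tup3(string, int, bool),  tree(tup3(string, A, tree(char))) ≐ tree(tup3(string, tup3(io(string), int, S2), S2)).
Delete trivial equation tup3(string, int, bool) ≐ tup3(string, int, bool).
Decompose tree/1: tup3(string, A, tree(char)) ≐ tup3(string, tup3(io(string), int, S2), S2).
Decompose tup3/3: string ≐ string,  A ≐ tup3(io(string), int, S2),  tree(char) ≐ S2.
Delete trivial equation string ≐ string.
Bind A := tup3(io(string), int, S2); no other remaining equation mentions A.
Bind S2 := tree(char). Substituting into the earlier binding gives A := tup3(io(string), int, tree(char)).
Applying the MGU to either side gives arrow(tup3(string, int, bool), tree(tup3(string, tup3(io(string), int, tree(char)), tree(char)))).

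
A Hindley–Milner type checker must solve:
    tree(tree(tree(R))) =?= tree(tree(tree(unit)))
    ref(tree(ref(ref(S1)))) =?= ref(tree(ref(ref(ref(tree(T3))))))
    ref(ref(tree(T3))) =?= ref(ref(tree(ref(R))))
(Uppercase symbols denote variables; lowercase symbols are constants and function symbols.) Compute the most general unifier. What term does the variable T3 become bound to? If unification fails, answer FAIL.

Decompose tree/1: tree(tree(R)) =?= tree(tree(unit)).
Decompose tree/1: tree(R) =?= tree(unit).
Decompose tree/1: R =?= unit.
Bind R := unit; substituting into the one remaining equation that mentions R gives: ref(ref(tree(T3))) =?= ref(ref(tree(ref(unit)))).
Decompose ref/1: tree(ref(ref(S1))) =?= tree(ref(ref(ref(tree(T3))))).
Decompose tree/1: ref(ref(S1)) =?= ref(ref(ref(tree(T3)))).
Decompose ref/1: ref(S1) =?= ref(ref(tree(T3))).
Decompose ref/1: S1 =?= ref(tree(T3)).
Bind S1 := ref(tree(T3)); no other remaining equation mentions S1.
Decompose ref/1: ref(tree(T3)) =?= ref(tree(ref(unit))).
Decompose ref/1: tree(T3) =?= tree(ref(unit)).
Decompose tree/1: T3 =?= ref(unit).
Bind T3 := ref(unit). Substituting into the earlier binding gives S1 := ref(tree(ref(unit))).
MGU = { R := unit, S1 := ref(tree(ref(unit))), T3 := ref(unit) }, so T3 := ref(unit).

ref(unit)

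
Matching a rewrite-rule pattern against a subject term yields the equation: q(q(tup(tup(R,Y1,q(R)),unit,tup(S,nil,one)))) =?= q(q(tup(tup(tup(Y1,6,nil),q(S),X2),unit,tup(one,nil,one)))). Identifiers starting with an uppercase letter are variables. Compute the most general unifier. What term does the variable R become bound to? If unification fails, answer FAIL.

tup(q(one),6,nil)

Decompose q/1: q(tup(tup(R,Y1,q(R)),unit,tup(S,nil,one))) =?= q(tup(tup(tup(Y1,6,nil),q(S),X2),unit,tup(one,nil,one))).
Decompose q/1: tup(tup(R,Y1,q(R)),unit,tup(S,nil,one)) =?= tup(tup(tup(Y1,6,nil),q(S),X2),unit,tup(one,nil,one)).
Decompose tup/3: tup(R,Y1,q(R)) =?= tup(tup(Y1,6,nil),q(S),X2),  unit =?= unit,  tup(S,nil,one) =?= tup(one,nil,one).
Decompose tup/3: R =?= tup(Y1,6,nil),  Y1 =?= q(S),  q(R) =?= X2.
Bind R := tup(Y1,6,nil); substituting into the one remaining equation that mentions R gives: q(tup(Y1,6,nil)) =?= X2.
Bind Y1 := q(S); substituting into the one remaining equation that mentions Y1 gives: q(tup(q(S),6,nil)) =?= X2. Substituting into the earlier binding gives R := tup(q(S),6,nil).
Bind X2 := q(tup(q(S),6,nil)); no other remaining equation mentions X2.
Delete trivial equation unit =?= unit.
Decompose tup/3: S =?= one,  nil =?= nil,  one =?= one.
Bind S := one; no other remaining equation mentions S. Substituting into the earlier bindings gives R := tup(q(one),6,nil), Y1 := q(one), X2 := q(tup(q(one),6,nil)).
Delete trivial equation nil =?= nil.
Delete trivial equation one =?= one.
MGU = { R -> tup(q(one),6,nil), Y1 -> q(one), X2 -> q(tup(q(one),6,nil)), S -> one }, so R -> tup(q(one),6,nil).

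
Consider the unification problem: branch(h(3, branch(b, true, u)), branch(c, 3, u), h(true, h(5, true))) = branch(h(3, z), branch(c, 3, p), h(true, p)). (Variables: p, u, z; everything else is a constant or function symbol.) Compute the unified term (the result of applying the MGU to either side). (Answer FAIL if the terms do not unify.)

branch(h(3, branch(b, true, h(5, true))), branch(c, 3, h(5, true)), h(true, h(5, true)))

Decompose branch/3: h(3, branch(b, true, u)) = h(3, z),  branch(c, 3, u) = branch(c, 3, p),  h(true, h(5, true)) = h(true, p).
Decompose h/2: 3 = 3,  branch(b, true, u) = z.
Delete trivial equation 3 = 3.
Bind z := branch(b, true, u); no other remaining equation mentions z.
Decompose branch/3: c = c,  3 = 3,  u = p.
Delete trivial equation c = c.
Delete trivial equation 3 = 3.
Bind u := p; no other remaining equation mentions u. Substituting into the earlier binding gives z := branch(b, true, p).
Decompose h/2: true = true,  h(5, true) = p.
Delete trivial equation true = true.
Bind p := h(5, true). Substituting into the earlier bindings gives z := branch(b, true, h(5, true)), u := h(5, true).
Applying the MGU to either side gives branch(h(3, branch(b, true, h(5, true))), branch(c, 3, h(5, true)), h(true, h(5, true))).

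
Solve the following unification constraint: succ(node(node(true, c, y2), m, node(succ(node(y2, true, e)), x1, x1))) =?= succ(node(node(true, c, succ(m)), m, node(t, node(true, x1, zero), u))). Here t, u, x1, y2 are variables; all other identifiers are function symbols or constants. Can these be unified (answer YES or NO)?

Decompose succ/1: node(node(true, c, y2), m, node(succ(node(y2, true, e)), x1, x1)) =?= node(node(true, c, succ(m)), m, node(t, node(true, x1, zero), u)).
Decompose node/3: node(true, c, y2) =?= node(true, c, succ(m)),  m =?= m,  node(succ(node(y2, true, e)), x1, x1) =?= node(t, node(true, x1, zero), u).
Decompose node/3: true =?= true,  c =?= c,  y2 =?= succ(m).
Delete trivial equation true =?= true.
Delete trivial equation c =?= c.
Bind y2 := succ(m); substituting into the one remaining equation that mentions y2 gives: node(succ(node(succ(m), true, e)), x1, x1) =?= node(t, node(true, x1, zero), u).
Delete trivial equation m =?= m.
Decompose node/3: succ(node(succ(m), true, e)) =?= t,  x1 =?= node(true, x1, zero),  x1 =?= u.
Bind t := succ(node(succ(m), true, e)); no other remaining equation mentions t.
Occurs check fails: x1 occurs in node(true, x1, zero); the equation x1 =?= node(true, x1, zero) has no finite solution.

NO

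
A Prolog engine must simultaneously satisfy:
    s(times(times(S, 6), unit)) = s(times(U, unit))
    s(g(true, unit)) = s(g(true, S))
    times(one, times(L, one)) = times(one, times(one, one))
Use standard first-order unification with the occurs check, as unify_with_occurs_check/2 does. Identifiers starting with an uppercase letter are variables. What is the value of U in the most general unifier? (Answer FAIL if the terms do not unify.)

times(unit, 6)

Decompose s/1: times(times(S, 6), unit) = times(U, unit).
Decompose times/2: times(S, 6) = U,  unit = unit.
Bind U := times(S, 6); no other remaining equation mentions U.
Delete trivial equation unit = unit.
Decompose s/1: g(true, unit) = g(true, S).
Decompose g/2: true = true,  unit = S.
Delete trivial equation true = true.
Bind S := unit; no other remaining equation mentions S. Substituting into the earlier binding gives U := times(unit, 6).
Decompose times/2: one = one,  times(L, one) = times(one, one).
Delete trivial equation one = one.
Decompose times/2: L = one,  one = one.
Bind L := one; no other remaining equation mentions L.
Delete trivial equation one = one.
MGU = { U = times(unit, 6), S = unit, L = one }, so U = times(unit, 6).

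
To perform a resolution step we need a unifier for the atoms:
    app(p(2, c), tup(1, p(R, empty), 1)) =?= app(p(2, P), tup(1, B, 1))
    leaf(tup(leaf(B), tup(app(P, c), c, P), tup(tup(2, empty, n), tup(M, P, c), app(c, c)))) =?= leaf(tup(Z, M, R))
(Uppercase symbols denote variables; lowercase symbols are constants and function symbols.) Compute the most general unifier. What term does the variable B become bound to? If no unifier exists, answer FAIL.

Decompose app/2: p(2, c) =?= p(2, P),  tup(1, p(R, empty), 1) =?= tup(1, B, 1).
Decompose p/2: 2 =?= 2,  c =?= P.
Delete trivial equation 2 =?= 2.
Bind P := c; substituting into the one remaining equation that mentions P gives: leaf(tup(leaf(B), tup(app(c, c), c, c), tup(tup(2, empty, n), tup(M, c, c), app(c, c)))) =?= leaf(tup(Z, M, R)).
Decompose tup/3: 1 =?= 1,  p(R, empty) =?= B,  1 =?= 1.
Delete trivial equation 1 =?= 1.
Bind B := p(R, empty); substituting into the one remaining equation that mentions B gives: leaf(tup(leaf(p(R, empty)), tup(app(c, c), c, c), tup(tup(2, empty, n), tup(M, c, c), app(c, c)))) =?= leaf(tup(Z, M, R)).
Delete trivial equation 1 =?= 1.
Decompose leaf/1: tup(leaf(p(R, empty)), tup(app(c, c), c, c), tup(tup(2, empty, n), tup(M, c, c), app(c, c))) =?= tup(Z, M, R).
Decompose tup/3: leaf(p(R, empty)) =?= Z,  tup(app(c, c), c, c) =?= M,  tup(tup(2, empty, n), tup(M, c, c), app(c, c)) =?= R.
Bind Z := leaf(p(R, empty)); no other remaining equation mentions Z.
Bind M := tup(app(c, c), c, c); substituting into the remaining equation gives: tup(tup(2, empty, n), tup(tup(app(c, c), c, c), c, c), app(c, c)) =?= R.
Bind R := tup(tup(2, empty, n), tup(tup(app(c, c), c, c), c, c), app(c, c)). Substituting into the earlier bindings gives B := p(tup(tup(2, empty, n), tup(tup(app(c, c), c, c), c, c), app(c, c)), empty), Z := leaf(p(tup(tup(2, empty, n), tup(tup(app(c, c), c, c), c, c), app(c, c)), empty)).
MGU = { P ↦ c, B ↦ p(tup(tup(2, empty, n), tup(tup(app(c, c), c, c), c, c), app(c, c)), empty), Z ↦ leaf(p(tup(tup(2, empty, n), tup(tup(app(c, c), c, c), c, c), app(c, c)), empty)), M ↦ tup(app(c, c), c, c), R ↦ tup(tup(2, empty, n), tup(tup(app(c, c), c, c), c, c), app(c, c)) }, so B ↦ p(tup(tup(2, empty, n), tup(tup(app(c, c), c, c), c, c), app(c, c)), empty).

p(tup(tup(2, empty, n), tup(tup(app(c, c), c, c), c, c), app(c, c)), empty)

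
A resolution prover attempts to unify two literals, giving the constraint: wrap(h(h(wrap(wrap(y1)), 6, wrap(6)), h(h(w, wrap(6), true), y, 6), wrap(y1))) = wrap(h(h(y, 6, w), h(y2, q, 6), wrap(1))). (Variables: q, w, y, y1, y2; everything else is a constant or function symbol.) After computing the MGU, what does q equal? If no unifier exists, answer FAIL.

wrap(wrap(1))

Decompose wrap/1: h(h(wrap(wrap(y1)), 6, wrap(6)), h(h(w, wrap(6), true), y, 6), wrap(y1)) = h(h(y, 6, w), h(y2, q, 6), wrap(1)).
Decompose h/3: h(wrap(wrap(y1)), 6, wrap(6)) = h(y, 6, w),  h(h(w, wrap(6), true), y, 6) = h(y2, q, 6),  wrap(y1) = wrap(1).
Decompose h/3: wrap(wrap(y1)) = y,  6 = 6,  wrap(6) = w.
Bind y := wrap(wrap(y1)); substituting into the one remaining equation that mentions y gives: h(h(w, wrap(6), true), wrap(wrap(y1)), 6) = h(y2, q, 6).
Delete trivial equation 6 = 6.
Bind w := wrap(6); substituting into the one remaining equation that mentions w gives: h(h(wrap(6), wrap(6), true), wrap(wrap(y1)), 6) = h(y2, q, 6).
Decompose h/3: h(wrap(6), wrap(6), true) = y2,  wrap(wrap(y1)) = q,  6 = 6.
Bind y2 := h(wrap(6), wrap(6), true); no other remaining equation mentions y2.
Bind q := wrap(wrap(y1)); no other remaining equation mentions q.
Delete trivial equation 6 = 6.
Decompose wrap/1: y1 = 1.
Bind y1 := 1. Substituting into the earlier bindings gives y := wrap(wrap(1)), q := wrap(wrap(1)).
MGU = { y := wrap(wrap(1)), w := wrap(6), y2 := h(wrap(6), wrap(6), true), q := wrap(wrap(1)), y1 := 1 }, so q := wrap(wrap(1)).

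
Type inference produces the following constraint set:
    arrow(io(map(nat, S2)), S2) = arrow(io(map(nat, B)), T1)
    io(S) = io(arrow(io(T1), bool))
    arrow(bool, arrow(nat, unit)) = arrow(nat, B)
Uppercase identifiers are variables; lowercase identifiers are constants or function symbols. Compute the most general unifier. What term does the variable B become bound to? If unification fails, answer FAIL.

Decompose arrow/2: io(map(nat, S2)) = io(map(nat, B)),  S2 = T1.
Decompose io/1: map(nat, S2) = map(nat, B).
Decompose map/2: nat = nat,  S2 = B.
Delete trivial equation nat = nat.
Bind S2 := B; substituting into the one remaining equation that mentions S2 gives: B = T1.
Bind B := T1; substituting into the one remaining equation that mentions B gives: arrow(bool, arrow(nat, unit)) = arrow(nat, T1). Substituting into the earlier binding gives S2 := T1.
Decompose io/1: S = arrow(io(T1), bool).
Bind S := arrow(io(T1), bool); no other remaining equation mentions S.
Decompose arrow/2: bool = nat,  arrow(nat, unit) = T1.
Clash: constants bool and nat differ; no unifier exists.

FAIL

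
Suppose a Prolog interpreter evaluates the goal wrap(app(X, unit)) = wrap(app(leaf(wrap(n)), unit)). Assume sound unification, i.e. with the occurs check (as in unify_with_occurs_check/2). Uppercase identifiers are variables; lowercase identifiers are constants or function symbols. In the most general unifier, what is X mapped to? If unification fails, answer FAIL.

leaf(wrap(n))

Decompose wrap/1: app(X, unit) = app(leaf(wrap(n)), unit).
Decompose app/2: X = leaf(wrap(n)),  unit = unit.
Bind X := leaf(wrap(n)); no other remaining equation mentions X.
Delete trivial equation unit = unit.
MGU = { X -> leaf(wrap(n)) }, so X -> leaf(wrap(n)).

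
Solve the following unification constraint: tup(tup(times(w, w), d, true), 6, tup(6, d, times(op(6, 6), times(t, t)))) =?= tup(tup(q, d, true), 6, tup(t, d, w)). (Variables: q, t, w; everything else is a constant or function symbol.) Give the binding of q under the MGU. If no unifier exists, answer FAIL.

times(times(op(6, 6), times(6, 6)), times(op(6, 6), times(6, 6)))

Decompose tup/3: tup(times(w, w), d, true) =?= tup(q, d, true),  6 =?= 6,  tup(6, d, times(op(6, 6), times(t, t))) =?= tup(t, d, w).
Decompose tup/3: times(w, w) =?= q,  d =?= d,  true =?= true.
Bind q := times(w, w); no other remaining equation mentions q.
Delete trivial equation d =?= d.
Delete trivial equation true =?= true.
Delete trivial equation 6 =?= 6.
Decompose tup/3: 6 =?= t,  d =?= d,  times(op(6, 6), times(t, t)) =?= w.
Bind t := 6; substituting into the one remaining equation that mentions t gives: times(op(6, 6), times(6, 6)) =?= w.
Delete trivial equation d =?= d.
Bind w := times(op(6, 6), times(6, 6)). Substituting into the earlier binding gives q := times(times(op(6, 6), times(6, 6)), times(op(6, 6), times(6, 6))).
MGU = { q -> times(times(op(6, 6), times(6, 6)), times(op(6, 6), times(6, 6))), t -> 6, w -> times(op(6, 6), times(6, 6)) }, so q -> times(times(op(6, 6), times(6, 6)), times(op(6, 6), times(6, 6))).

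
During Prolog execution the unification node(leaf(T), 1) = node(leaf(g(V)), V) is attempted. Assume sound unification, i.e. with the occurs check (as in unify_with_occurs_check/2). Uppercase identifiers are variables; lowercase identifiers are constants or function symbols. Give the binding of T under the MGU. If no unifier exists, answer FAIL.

g(1)

Decompose node/2: leaf(T) = leaf(g(V)),  1 = V.
Decompose leaf/1: T = g(V).
Bind T := g(V); no other remaining equation mentions T.
Bind V := 1. Substituting into the earlier binding gives T := g(1).
MGU = { T ↦ g(1), V ↦ 1 }, so T ↦ g(1).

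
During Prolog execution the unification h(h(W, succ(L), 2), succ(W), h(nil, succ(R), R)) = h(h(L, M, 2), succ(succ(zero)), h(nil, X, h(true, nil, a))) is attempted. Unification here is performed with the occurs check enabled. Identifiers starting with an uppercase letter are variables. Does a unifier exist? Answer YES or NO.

YES

Decompose h/3: h(W, succ(L), 2) = h(L, M, 2),  succ(W) = succ(succ(zero)),  h(nil, succ(R), R) = h(nil, X, h(true, nil, a)).
Decompose h/3: W = L,  succ(L) = M,  2 = 2.
Bind W := L; substituting into the one remaining equation that mentions W gives: succ(L) = succ(succ(zero)).
Bind M := succ(L); no other remaining equation mentions M.
Delete trivial equation 2 = 2.
Decompose succ/1: L = succ(zero).
Bind L := succ(zero); no other remaining equation mentions L. Substituting into the earlier bindings gives W := succ(zero), M := succ(succ(zero)).
Decompose h/3: nil = nil,  succ(R) = X,  R = h(true, nil, a).
Delete trivial equation nil = nil.
Bind X := succ(R); no other remaining equation mentions X.
Bind R := h(true, nil, a). Substituting into the earlier binding gives X := succ(h(true, nil, a)).
No equations remain and no clash or occurs-check failure arose, so a unifier exists.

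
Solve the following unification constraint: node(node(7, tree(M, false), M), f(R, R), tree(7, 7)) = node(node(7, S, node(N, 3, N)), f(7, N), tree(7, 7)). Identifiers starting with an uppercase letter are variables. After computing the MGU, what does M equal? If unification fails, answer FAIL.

node(7, 3, 7)

Decompose node/3: node(7, tree(M, false), M) = node(7, S, node(N, 3, N)),  f(R, R) = f(7, N),  tree(7, 7) = tree(7, 7).
Decompose node/3: 7 = 7,  tree(M, false) = S,  M = node(N, 3, N).
Delete trivial equation 7 = 7.
Bind S := tree(M, false); no other remaining equation mentions S.
Bind M := node(N, 3, N); no other remaining equation mentions M. Substituting into the earlier binding gives S := tree(node(N, 3, N), false).
Decompose f/2: R = 7,  R = N.
Bind R := 7; substituting into the one remaining equation that mentions R gives: 7 = N.
Bind N := 7; no other remaining equation mentions N. Substituting into the earlier bindings gives S := tree(node(7, 3, 7), false), M := node(7, 3, 7).
Delete trivial equation tree(7, 7) = tree(7, 7).
MGU = { S := tree(node(7, 3, 7), false), M := node(7, 3, 7), R := 7, N := 7 }, so M := node(7, 3, 7).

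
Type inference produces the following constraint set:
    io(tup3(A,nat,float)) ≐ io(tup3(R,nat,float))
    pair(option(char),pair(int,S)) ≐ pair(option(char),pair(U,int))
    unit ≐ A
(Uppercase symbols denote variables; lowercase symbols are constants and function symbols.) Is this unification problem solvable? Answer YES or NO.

YES

Decompose io/1: tup3(A,nat,float) ≐ tup3(R,nat,float).
Decompose tup3/3: A ≐ R,  nat ≐ nat,  float ≐ float.
Bind A := R; substituting into the one remaining equation that mentions A gives: unit ≐ R.
Delete trivial equation nat ≐ nat.
Delete trivial equation float ≐ float.
Decompose pair/2: option(char) ≐ option(char),  pair(int,S) ≐ pair(U,int).
Delete trivial equation option(char) ≐ option(char).
Decompose pair/2: int ≐ U,  S ≐ int.
Bind U := int; no other remaining equation mentions U.
Bind S := int; no other remaining equation mentions S.
Bind R := unit. Substituting into the earlier binding gives A := unit.
No equations remain and no clash or occurs-check failure arose, so a unifier exists.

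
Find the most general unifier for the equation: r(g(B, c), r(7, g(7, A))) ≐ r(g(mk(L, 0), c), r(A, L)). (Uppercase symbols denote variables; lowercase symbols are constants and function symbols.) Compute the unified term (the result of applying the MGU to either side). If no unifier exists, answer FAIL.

r(g(mk(g(7, 7), 0), c), r(7, g(7, 7)))

Decompose r/2: g(B, c) ≐ g(mk(L, 0), c),  r(7, g(7, A)) ≐ r(A, L).
Decompose g/2: B ≐ mk(L, 0),  c ≐ c.
Bind B := mk(L, 0); no other remaining equation mentions B.
Delete trivial equation c ≐ c.
Decompose r/2: 7 ≐ A,  g(7, A) ≐ L.
Bind A := 7; substituting into the remaining equation gives: g(7, 7) ≐ L.
Bind L := g(7, 7). Substituting into the earlier binding gives B := mk(g(7, 7), 0).
Applying the MGU to either side gives r(g(mk(g(7, 7), 0), c), r(7, g(7, 7))).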